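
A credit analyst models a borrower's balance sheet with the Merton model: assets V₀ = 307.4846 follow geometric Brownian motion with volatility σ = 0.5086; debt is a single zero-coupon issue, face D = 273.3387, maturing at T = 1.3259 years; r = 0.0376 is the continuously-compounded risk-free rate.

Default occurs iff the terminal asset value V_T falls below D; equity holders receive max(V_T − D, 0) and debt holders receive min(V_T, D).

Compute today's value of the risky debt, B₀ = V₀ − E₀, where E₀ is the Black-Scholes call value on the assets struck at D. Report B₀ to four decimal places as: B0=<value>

B0=215.8277

d₁ = [ln(V₀/D) + (r + σ²/2)T] / (σ√T)
   = [ln(307.4846/273.3387) + (0.0376 + 0.5·0.5086²)·1.3259] / (0.5086·√1.3259)
   = [0.117713 + 0.221342] / 0.585641 = 0.578947
d₂ = d₁ − σ√T = 0.578947 − 0.585641 = -0.006695
N(d₁) = 0.718687,  N(d₂) = 0.497329,  e^(−rT) = 0.951368
E₀ = V₀·N(d₁) − D·e^(−rT)·N(d₂)
   = 307.4846·0.718687 − 273.3387·0.951368·0.497329 = 91.656928
B₀ = V₀ − E₀ = 307.4846 − 91.656928 = 215.827672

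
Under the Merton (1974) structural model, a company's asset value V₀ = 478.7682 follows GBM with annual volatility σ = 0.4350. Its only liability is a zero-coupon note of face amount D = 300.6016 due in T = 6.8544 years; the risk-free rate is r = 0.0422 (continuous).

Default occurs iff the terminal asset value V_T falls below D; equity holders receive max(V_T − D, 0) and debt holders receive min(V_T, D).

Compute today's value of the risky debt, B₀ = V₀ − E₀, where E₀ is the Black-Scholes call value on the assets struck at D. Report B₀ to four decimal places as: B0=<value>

B0=173.0730

d₁ = [ln(V₀/D) + (r + σ²/2)T] / (σ√T)
   = [ln(478.7682/300.6016) + (0.0422 + 0.5·0.4350²)·6.8544] / (0.4350·√6.8544)
   = [0.465431 + 0.937768] / 1.138870 = 1.232098
d₂ = d₁ − σ√T = 1.232098 − 1.138870 = 0.093228
N(d₁) = 0.891044,  N(d₂) = 0.537139,  e^(−rT) = 0.748821
E₀ = V₀·N(d₁) − D·e^(−rT)·N(d₂)
   = 478.7682·0.891044 − 300.6016·0.748821·0.537139 = 305.695205
B₀ = V₀ − E₀ = 478.7682 − 305.695205 = 173.072995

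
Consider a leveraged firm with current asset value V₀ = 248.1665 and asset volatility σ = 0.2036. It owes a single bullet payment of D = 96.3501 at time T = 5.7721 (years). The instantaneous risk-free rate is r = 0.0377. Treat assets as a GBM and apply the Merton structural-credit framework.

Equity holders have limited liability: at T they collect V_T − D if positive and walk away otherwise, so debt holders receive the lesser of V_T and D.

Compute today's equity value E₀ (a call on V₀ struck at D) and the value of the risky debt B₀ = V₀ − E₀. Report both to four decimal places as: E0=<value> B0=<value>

E0=170.8503 B0=77.3162

d₁ = [ln(V₀/D) + (r + σ²/2)T] / (σ√T)
   = [ln(248.1665/96.3501) + (0.0377 + 0.5·0.2036²)·5.7721] / (0.2036·√5.7721)
   = [0.946111 + 0.337243] / 0.489153 = 2.623627
d₂ = d₁ − σ√T = 2.623627 − 0.489153 = 2.134474
N(d₁) = 0.995650,  N(d₂) = 0.983598,  e^(−rT) = 0.804441
E₀ = V₀·N(d₁) − D·e^(−rT)·N(d₂)
   = 248.1665·0.995650 − 96.3501·0.804441·0.983598 = 170.850342
B₀ = V₀ − E₀ = 248.1665 − 170.850342 = 77.316158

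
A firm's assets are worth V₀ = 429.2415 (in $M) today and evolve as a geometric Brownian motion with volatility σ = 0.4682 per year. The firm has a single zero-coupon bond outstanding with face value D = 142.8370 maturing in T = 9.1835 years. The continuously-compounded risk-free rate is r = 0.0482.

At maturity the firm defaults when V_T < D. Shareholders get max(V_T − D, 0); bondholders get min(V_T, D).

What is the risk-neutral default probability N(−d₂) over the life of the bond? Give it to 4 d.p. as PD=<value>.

d₁ = [ln(V₀/D) + (r + σ²/2)T] / (σ√T)
   = [ln(429.2415/142.8370) + (0.0482 + 0.5·0.4682²)·9.1835] / (0.4682·√9.1835)
   = [1.100316 + 1.449208] / 1.418847 = 1.796898
d₂ = d₁ − σ√T = 1.796898 − 1.418847 = 0.378051
risk-neutral PD = N(−d₂) = N(-0.378051) = 0.352696

PD=0.3527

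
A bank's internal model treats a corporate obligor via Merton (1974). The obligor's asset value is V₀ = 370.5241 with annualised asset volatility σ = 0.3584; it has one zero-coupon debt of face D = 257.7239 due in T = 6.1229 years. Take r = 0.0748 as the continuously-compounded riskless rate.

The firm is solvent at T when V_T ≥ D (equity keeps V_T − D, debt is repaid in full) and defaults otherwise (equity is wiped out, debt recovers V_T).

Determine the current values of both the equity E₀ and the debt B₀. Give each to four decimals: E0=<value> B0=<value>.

E0=227.1482 B0=143.3759

d₁ = [ln(V₀/D) + (r + σ²/2)T] / (σ√T)
   = [ln(370.5241/257.7239) + (0.0748 + 0.5·0.3584²)·6.1229] / (0.3584·√6.1229)
   = [0.363030 + 0.851238] / 0.886843 = 1.369203
d₂ = d₁ − σ√T = 1.369203 − 0.886843 = 0.482360
N(d₁) = 0.914532,  N(d₂) = 0.685225,  e^(−rT) = 0.632552
E₀ = V₀·N(d₁) − D·e^(−rT)·N(d₂)
   = 370.5241·0.914532 − 257.7239·0.632552·0.685225 = 227.148224
B₀ = V₀ − E₀ = 370.5241 − 227.148224 = 143.375876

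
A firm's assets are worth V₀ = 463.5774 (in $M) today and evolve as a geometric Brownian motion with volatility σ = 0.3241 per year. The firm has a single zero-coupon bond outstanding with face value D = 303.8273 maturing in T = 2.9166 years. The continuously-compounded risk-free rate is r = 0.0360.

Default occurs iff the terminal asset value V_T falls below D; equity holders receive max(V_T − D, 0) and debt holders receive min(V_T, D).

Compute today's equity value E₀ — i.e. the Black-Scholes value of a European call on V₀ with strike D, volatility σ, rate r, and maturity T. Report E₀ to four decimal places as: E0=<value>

E0=207.5534

d₁ = [ln(V₀/D) + (r + σ²/2)T] / (σ√T)
   = [ln(463.5774/303.8273) + (0.0360 + 0.5·0.3241²)·2.9166] / (0.3241·√2.9166)
   = [0.422514 + 0.258179] / 0.553500 = 1.229797
d₂ = d₁ − σ√T = 1.229797 − 0.553500 = 0.676297
N(d₁) = 0.890613,  N(d₂) = 0.750574,  e^(−rT) = 0.900327
E₀ = V₀·N(d₁) − D·e^(−rT)·N(d₂)
   = 463.5774·0.890613 − 303.8273·0.900327·0.750574 = 207.553373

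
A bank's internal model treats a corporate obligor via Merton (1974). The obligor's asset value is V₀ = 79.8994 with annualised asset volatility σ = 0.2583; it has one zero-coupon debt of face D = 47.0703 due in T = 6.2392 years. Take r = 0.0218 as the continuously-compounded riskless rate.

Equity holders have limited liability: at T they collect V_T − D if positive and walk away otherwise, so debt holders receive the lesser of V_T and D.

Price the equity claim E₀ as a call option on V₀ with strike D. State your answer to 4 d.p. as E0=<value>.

E0=41.6227

d₁ = [ln(V₀/D) + (r + σ²/2)T] / (σ√T)
   = [ln(79.8994/47.0703) + (0.0218 + 0.5·0.2583²)·6.2392] / (0.2583·√6.2392)
   = [0.529126 + 0.344151] / 0.645192 = 1.353515
d₂ = d₁ − σ√T = 1.353515 − 0.645192 = 0.708323
N(d₁) = 0.912054,  N(d₂) = 0.760628,  e^(−rT) = 0.872830
E₀ = V₀·N(d₁) − D·e^(−rT)·N(d₂)
   = 79.8994·0.912054 − 47.0703·0.872830·0.760628 = 41.622694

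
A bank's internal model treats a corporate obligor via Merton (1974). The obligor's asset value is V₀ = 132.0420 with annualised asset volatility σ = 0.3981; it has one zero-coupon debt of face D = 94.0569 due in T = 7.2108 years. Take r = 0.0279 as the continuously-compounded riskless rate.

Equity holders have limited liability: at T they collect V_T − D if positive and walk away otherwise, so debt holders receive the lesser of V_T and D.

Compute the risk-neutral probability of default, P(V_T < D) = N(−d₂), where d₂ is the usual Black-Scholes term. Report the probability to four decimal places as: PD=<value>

d₁ = [ln(V₀/D) + (r + σ²/2)T] / (σ√T)
   = [ln(132.0420/94.0569) + (0.0279 + 0.5·0.3981²)·7.2108] / (0.3981·√7.2108)
   = [0.339220 + 0.772578] / 1.069015 = 1.040021
d₂ = d₁ − σ√T = 1.040021 − 1.069015 = -0.028994
risk-neutral PD = N(−d₂) = N(0.028994) = 0.511565

PD=0.5116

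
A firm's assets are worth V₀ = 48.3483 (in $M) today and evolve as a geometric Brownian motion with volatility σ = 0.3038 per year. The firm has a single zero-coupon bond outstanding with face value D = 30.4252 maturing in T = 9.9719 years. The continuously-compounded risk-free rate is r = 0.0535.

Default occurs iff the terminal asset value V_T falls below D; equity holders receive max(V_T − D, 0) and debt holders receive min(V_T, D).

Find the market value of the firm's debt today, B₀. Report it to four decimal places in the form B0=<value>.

d₁ = [ln(V₀/D) + (r + σ²/2)T] / (σ√T)
   = [ln(48.3483/30.4252) + (0.0535 + 0.5·0.3038²)·9.9719] / (0.3038·√9.9719)
   = [0.463160 + 0.993672] / 0.959349 = 1.518563
d₂ = d₁ − σ√T = 1.518563 − 0.959349 = 0.559214
N(d₁) = 0.935564,  N(d₂) = 0.711992,  e^(−rT) = 0.586550
E₀ = V₀·N(d₁) − D·e^(−rT)·N(d₂)
   = 48.3483·0.935564 − 30.4252·0.586550·0.711992 = 32.526767
B₀ = V₀ − E₀ = 48.3483 − 32.526767 = 15.821533

B0=15.8215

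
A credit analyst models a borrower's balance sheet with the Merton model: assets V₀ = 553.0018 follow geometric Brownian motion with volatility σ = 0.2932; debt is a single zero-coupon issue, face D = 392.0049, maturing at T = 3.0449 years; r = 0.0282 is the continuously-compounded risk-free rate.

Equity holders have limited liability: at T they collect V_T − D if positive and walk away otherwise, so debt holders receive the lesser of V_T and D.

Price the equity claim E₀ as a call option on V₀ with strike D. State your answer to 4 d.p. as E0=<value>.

E0=218.2898

d₁ = [ln(V₀/D) + (r + σ²/2)T] / (σ√T)
   = [ln(553.0018/392.0049) + (0.0282 + 0.5·0.2932²)·3.0449] / (0.2932·√3.0449)
   = [0.344087 + 0.216745] / 0.511623 = 1.096182
d₂ = d₁ − σ√T = 1.096182 − 0.511623 = 0.584558
N(d₁) = 0.863500,  N(d₂) = 0.720578,  e^(−rT) = 0.917717
E₀ = V₀·N(d₁) − D·e^(−rT)·N(d₂)
   = 553.0018·0.863500 − 392.0049·0.917717·0.720578 = 218.289777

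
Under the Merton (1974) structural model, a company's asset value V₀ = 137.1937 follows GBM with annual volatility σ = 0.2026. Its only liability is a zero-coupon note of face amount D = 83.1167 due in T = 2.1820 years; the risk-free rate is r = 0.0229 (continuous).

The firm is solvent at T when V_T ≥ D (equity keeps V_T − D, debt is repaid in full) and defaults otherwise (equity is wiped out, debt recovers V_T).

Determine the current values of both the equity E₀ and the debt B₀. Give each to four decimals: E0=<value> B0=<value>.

E0=58.5252 B0=78.6685

d₁ = [ln(V₀/D) + (r + σ²/2)T] / (σ√T)
   = [ln(137.1937/83.1167) + (0.0229 + 0.5·0.2026²)·2.1820] / (0.2026·√2.1820)
   = [0.501148 + 0.094750] / 0.299273 = 1.991155
d₂ = d₁ − σ√T = 1.991155 − 0.299273 = 1.691883
N(d₁) = 0.976768,  N(d₂) = 0.954666,  e^(−rT) = 0.951260
E₀ = V₀·N(d₁) − D·e^(−rT)·N(d₂)
   = 137.1937·0.976768 − 83.1167·0.951260·0.954666 = 58.525204
B₀ = V₀ − E₀ = 137.1937 − 58.525204 = 78.668496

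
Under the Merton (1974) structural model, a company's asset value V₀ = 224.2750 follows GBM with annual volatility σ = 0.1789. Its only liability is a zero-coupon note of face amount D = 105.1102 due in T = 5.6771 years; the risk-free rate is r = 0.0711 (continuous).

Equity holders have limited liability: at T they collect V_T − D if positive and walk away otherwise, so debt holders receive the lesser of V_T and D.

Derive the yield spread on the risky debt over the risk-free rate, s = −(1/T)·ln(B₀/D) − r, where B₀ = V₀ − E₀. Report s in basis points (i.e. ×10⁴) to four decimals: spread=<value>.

spread=1.2866

d₁ = [ln(V₀/D) + (r + σ²/2)T] / (σ√T)
   = [ln(224.2750/105.1102) + (0.0711 + 0.5·0.1789²)·5.6771] / (0.1789·√5.6771)
   = [0.757864 + 0.494490] / 0.426259 = 2.938011
d₂ = d₁ − σ√T = 2.938011 − 0.426259 = 2.511752
N(d₁) = 0.998348,  N(d₂) = 0.993993,  e^(−rT) = 0.667883
E₀ = V₀·N(d₁) − D·e^(−rT)·N(d₂)
   = 224.2750·0.998348 − 105.1102·0.667883·0.993993 = 154.124910
B₀ = V₀ − E₀ = 224.2750 − 154.124910 = 70.150090
spread = −(1/T)·ln(B₀/D) − r = −(1/5.6771)·ln(70.150090/105.1102) − 0.0711 = 0.00012866
in basis points: 0.00012866 × 10⁴ = 1.2866 bp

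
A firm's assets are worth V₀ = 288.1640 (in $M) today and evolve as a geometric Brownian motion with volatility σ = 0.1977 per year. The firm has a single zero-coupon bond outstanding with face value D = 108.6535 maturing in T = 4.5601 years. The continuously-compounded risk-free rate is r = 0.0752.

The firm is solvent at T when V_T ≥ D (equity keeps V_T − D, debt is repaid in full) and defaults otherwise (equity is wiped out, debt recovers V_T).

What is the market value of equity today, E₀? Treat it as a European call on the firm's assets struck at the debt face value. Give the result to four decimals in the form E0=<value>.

d₁ = [ln(V₀/D) + (r + σ²/2)T] / (σ√T)
   = [ln(288.1640/108.6535) + (0.0752 + 0.5·0.1977²)·4.5601] / (0.1977·√4.5601)
   = [0.975366 + 0.432036] / 0.422176 = 3.333683
d₂ = d₁ − σ√T = 3.333683 − 0.422176 = 2.911506
N(d₁) = 0.999571,  N(d₂) = 0.998202,  e^(−rT) = 0.709695
E₀ = V₀·N(d₁) − D·e^(−rT)·N(d₂)
   = 288.1640·0.999571 − 108.6535·0.709695·0.998202 = 211.068315

E0=211.0683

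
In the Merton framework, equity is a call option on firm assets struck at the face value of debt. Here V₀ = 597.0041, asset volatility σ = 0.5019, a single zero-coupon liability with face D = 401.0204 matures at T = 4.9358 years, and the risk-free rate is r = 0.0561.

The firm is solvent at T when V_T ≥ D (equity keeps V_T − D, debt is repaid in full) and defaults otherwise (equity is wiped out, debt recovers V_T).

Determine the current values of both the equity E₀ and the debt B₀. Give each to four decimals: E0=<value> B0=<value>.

d₁ = [ln(V₀/D) + (r + σ²/2)T] / (σ√T)
   = [ln(597.0041/401.0204) + (0.0561 + 0.5·0.5019²)·4.9358] / (0.5019·√4.9358)
   = [0.397912 + 0.898571] / 1.115054 = 1.162709
d₂ = d₁ − σ√T = 1.162709 − 1.115054 = 0.047654
N(d₁) = 0.877526,  N(d₂) = 0.519004,  e^(−rT) = 0.758132
E₀ = V₀·N(d₁) − D·e^(−rT)·N(d₂)
   = 597.0041·0.877526 − 401.0204·0.758132·0.519004 = 366.095824
B₀ = V₀ − E₀ = 597.0041 − 366.095824 = 230.908276

E0=366.0958 B0=230.9083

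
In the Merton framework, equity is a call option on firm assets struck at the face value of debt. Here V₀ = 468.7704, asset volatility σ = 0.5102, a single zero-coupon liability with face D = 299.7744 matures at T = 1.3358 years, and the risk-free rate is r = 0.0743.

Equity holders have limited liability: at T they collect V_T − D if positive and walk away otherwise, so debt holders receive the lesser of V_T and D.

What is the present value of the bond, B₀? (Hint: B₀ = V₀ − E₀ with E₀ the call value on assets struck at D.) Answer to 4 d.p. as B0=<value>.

B0=251.8649

d₁ = [ln(V₀/D) + (r + σ²/2)T] / (σ√T)
   = [ln(468.7704/299.7744) + (0.0743 + 0.5·0.5102²)·1.3358] / (0.5102·√1.3358)
   = [0.447083 + 0.273107] / 0.589673 = 1.221338
d₂ = d₁ − σ√T = 1.221338 − 0.589673 = 0.631665
N(d₁) = 0.889021,  N(d₂) = 0.736197,  e^(−rT) = 0.905516
E₀ = V₀·N(d₁) − D·e^(−rT)·N(d₂)
   = 468.7704·0.889021 − 299.7744·0.905516·0.736197 = 216.905544
B₀ = V₀ − E₀ = 468.7704 − 216.905544 = 251.864856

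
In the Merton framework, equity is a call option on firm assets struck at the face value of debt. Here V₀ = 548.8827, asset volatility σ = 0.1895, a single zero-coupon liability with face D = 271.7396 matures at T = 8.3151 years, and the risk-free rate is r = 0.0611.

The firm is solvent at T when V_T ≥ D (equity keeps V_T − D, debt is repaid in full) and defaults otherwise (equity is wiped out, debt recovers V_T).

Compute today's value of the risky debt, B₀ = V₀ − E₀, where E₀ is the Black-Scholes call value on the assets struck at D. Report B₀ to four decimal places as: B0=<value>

B0=162.7556

d₁ = [ln(V₀/D) + (r + σ²/2)T] / (σ√T)
   = [ln(548.8827/271.7396) + (0.0611 + 0.5·0.1895²)·8.3151] / (0.1895·√8.3151)
   = [0.703041 + 0.657351] / 0.546441 = 2.489551
d₂ = d₁ − σ√T = 2.489551 − 0.546441 = 1.943111
N(d₁) = 0.993605,  N(d₂) = 0.973999,  e^(−rT) = 0.601666
E₀ = V₀·N(d₁) − D·e^(−rT)·N(d₂)
   = 548.8827·0.993605 − 271.7396·0.601666·0.973999 = 386.127100
B₀ = V₀ − E₀ = 548.8827 − 386.127100 = 162.755600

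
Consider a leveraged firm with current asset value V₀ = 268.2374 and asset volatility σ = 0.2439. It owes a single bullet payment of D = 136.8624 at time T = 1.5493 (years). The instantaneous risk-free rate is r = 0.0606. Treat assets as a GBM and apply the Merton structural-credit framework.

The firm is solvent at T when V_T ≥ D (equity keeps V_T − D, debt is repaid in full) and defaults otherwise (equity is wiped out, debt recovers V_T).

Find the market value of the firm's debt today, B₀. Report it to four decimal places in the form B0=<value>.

B0=124.4958

d₁ = [ln(V₀/D) + (r + σ²/2)T] / (σ√T)
   = [ln(268.2374/136.8624) + (0.0606 + 0.5·0.2439²)·1.5493] / (0.2439·√1.5493)
   = [0.672896 + 0.139969] / 0.303584 = 2.677560
d₂ = d₁ − σ√T = 2.677560 − 0.303584 = 2.373976
N(d₁) = 0.996292,  N(d₂) = 0.991201,  e^(−rT) = 0.910385
E₀ = V₀·N(d₁) − D·e^(−rT)·N(d₂)
   = 268.2374·0.996292 − 136.8624·0.910385·0.991201 = 143.741594
B₀ = V₀ − E₀ = 268.2374 − 143.741594 = 124.495806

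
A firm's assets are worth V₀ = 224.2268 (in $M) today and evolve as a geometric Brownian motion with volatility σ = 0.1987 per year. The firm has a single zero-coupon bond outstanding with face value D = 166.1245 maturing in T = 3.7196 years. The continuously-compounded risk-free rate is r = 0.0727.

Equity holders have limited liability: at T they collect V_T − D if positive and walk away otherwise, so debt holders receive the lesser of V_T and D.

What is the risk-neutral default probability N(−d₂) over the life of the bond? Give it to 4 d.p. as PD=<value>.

PD=0.0974

d₁ = [ln(V₀/D) + (r + σ²/2)T] / (σ√T)
   = [ln(224.2268/166.1245) + (0.0727 + 0.5·0.1987²)·3.7196] / (0.1987·√3.7196)
   = [0.299921 + 0.343843] / 0.383218 = 1.679888
d₂ = d₁ − σ√T = 1.679888 − 0.383218 = 1.296670
risk-neutral PD = N(−d₂) = N(-1.296670) = 0.097372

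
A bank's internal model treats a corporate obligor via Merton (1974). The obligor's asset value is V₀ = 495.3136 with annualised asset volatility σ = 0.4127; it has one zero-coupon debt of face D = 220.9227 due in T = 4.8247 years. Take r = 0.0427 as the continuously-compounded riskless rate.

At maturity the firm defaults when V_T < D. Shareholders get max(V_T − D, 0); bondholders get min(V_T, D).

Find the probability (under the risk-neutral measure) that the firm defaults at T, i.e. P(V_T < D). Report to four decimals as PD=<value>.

d₁ = [ln(V₀/D) + (r + σ²/2)T] / (σ√T)
   = [ln(495.3136/220.9227) + (0.0427 + 0.5·0.4127²)·4.8247] / (0.4127·√4.8247)
   = [0.807378 + 0.616889] / 0.906504 = 1.571165
d₂ = d₁ − σ√T = 1.571165 − 0.906504 = 0.664662
risk-neutral PD = N(−d₂) = N(-0.664662) = 0.253133

PD=0.2531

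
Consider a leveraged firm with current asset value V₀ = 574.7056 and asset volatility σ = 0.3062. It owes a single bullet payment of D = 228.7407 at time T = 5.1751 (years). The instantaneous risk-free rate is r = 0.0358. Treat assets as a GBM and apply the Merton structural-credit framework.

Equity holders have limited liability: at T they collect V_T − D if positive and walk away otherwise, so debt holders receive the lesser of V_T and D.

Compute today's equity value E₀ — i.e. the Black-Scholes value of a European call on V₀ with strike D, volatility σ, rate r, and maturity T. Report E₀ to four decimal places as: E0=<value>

E0=389.9063

d₁ = [ln(V₀/D) + (r + σ²/2)T] / (σ√T)
   = [ln(574.7056/228.7407) + (0.0358 + 0.5·0.3062²)·5.1751] / (0.3062·√5.1751)
   = [0.921269 + 0.427873] / 0.696570 = 1.936837
d₂ = d₁ − σ√T = 1.936837 − 0.696570 = 1.240268
N(d₁) = 0.973617,  N(d₂) = 0.892562,  e^(−rT) = 0.830881
E₀ = V₀·N(d₁) − D·e^(−rT)·N(d₂)
   = 574.7056·0.973617 − 228.7407·0.830881·0.892562 = 389.906350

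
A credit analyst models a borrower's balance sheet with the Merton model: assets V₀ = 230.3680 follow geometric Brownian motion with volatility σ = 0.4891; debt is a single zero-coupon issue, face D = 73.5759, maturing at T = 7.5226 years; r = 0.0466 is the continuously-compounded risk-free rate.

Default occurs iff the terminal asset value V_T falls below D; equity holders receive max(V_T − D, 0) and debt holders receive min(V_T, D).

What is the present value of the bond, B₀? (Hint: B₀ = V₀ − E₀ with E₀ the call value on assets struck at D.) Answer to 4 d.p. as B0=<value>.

B0=43.3404

d₁ = [ln(V₀/D) + (r + σ²/2)T] / (σ√T)
   = [ln(230.3680/73.5759) + (0.0466 + 0.5·0.4891²)·7.5226] / (0.4891·√7.5226)
   = [1.141361 + 1.250327] / 1.341472 = 1.782883
d₂ = d₁ − σ√T = 1.782883 − 1.341472 = 0.441411
N(d₁) = 0.962697,  N(d₂) = 0.670542,  e^(−rT) = 0.704298
E₀ = V₀·N(d₁) − D·e^(−rT)·N(d₂)
   = 230.3680·0.962697 − 73.5759·0.704298·0.670542 = 187.027570
B₀ = V₀ − E₀ = 230.3680 − 187.027570 = 43.340430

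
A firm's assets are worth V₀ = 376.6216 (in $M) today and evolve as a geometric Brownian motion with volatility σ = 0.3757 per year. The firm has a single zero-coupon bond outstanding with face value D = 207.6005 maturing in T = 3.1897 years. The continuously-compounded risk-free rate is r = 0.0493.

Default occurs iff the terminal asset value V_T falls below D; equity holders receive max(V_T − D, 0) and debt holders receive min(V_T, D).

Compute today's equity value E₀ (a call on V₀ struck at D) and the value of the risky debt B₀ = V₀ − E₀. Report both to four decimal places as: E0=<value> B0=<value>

E0=210.2068 B0=166.4148

d₁ = [ln(V₀/D) + (r + σ²/2)T] / (σ√T)
   = [ln(376.6216/207.6005) + (0.0493 + 0.5·0.3757²)·3.1897] / (0.3757·√3.1897)
   = [0.595625 + 0.382366] / 0.670990 = 1.457535
d₂ = d₁ − σ√T = 1.457535 − 0.670990 = 0.786545
N(d₁) = 0.927516,  N(d₂) = 0.784226,  e^(−rT) = 0.854489
E₀ = V₀·N(d₁) − D·e^(−rT)·N(d₂)
   = 376.6216·0.927516 − 207.6005·0.854489·0.784226 = 210.206836
B₀ = V₀ − E₀ = 376.6216 − 210.206836 = 166.414764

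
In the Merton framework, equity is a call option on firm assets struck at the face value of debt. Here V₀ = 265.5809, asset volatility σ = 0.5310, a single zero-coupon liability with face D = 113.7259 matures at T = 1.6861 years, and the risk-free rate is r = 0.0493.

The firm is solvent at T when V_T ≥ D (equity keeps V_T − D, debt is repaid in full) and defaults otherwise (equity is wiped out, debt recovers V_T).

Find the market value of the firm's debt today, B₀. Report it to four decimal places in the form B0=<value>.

B0=100.1507

d₁ = [ln(V₀/D) + (r + σ²/2)T] / (σ√T)
   = [ln(265.5809/113.7259) + (0.0493 + 0.5·0.5310²)·1.6861] / (0.5310·√1.6861)
   = [0.848128 + 0.320832] / 0.689503 = 1.695366
d₂ = d₁ − σ√T = 1.695366 − 0.689503 = 1.005863
N(d₁) = 0.954997,  N(d₂) = 0.842759,  e^(−rT) = 0.920236
E₀ = V₀·N(d₁) − D·e^(−rT)·N(d₂)
   = 265.5809·0.954997 − 113.7259·0.920236·0.842759 = 165.430238
B₀ = V₀ − E₀ = 265.5809 − 165.430238 = 100.150662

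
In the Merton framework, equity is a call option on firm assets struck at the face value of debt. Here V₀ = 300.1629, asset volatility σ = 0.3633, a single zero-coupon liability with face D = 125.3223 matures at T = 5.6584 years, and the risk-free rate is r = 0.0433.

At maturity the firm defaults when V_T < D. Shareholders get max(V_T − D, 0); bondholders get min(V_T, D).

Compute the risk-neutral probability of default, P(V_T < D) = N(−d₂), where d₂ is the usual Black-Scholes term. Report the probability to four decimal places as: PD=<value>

d₁ = [ln(V₀/D) + (r + σ²/2)T] / (σ√T)
   = [ln(300.1629/125.3223) + (0.0433 + 0.5·0.3633²)·5.6584] / (0.3633·√5.6584)
   = [0.873437 + 0.618426] / 0.864196 = 1.726301
d₂ = d₁ − σ√T = 1.726301 − 0.864196 = 0.862105
risk-neutral PD = N(−d₂) = N(-0.862105) = 0.194315

PD=0.1943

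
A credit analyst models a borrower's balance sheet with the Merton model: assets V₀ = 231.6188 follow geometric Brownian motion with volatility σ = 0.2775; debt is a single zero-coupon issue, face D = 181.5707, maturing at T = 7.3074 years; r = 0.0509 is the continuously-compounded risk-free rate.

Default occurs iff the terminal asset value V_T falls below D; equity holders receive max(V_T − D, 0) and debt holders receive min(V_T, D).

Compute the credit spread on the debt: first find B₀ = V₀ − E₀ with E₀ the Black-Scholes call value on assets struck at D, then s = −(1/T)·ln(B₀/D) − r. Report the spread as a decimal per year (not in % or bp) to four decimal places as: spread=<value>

d₁ = [ln(V₀/D) + (r + σ²/2)T] / (σ√T)
   = [ln(231.6188/181.5707) + (0.0509 + 0.5·0.2775²)·7.3074] / (0.2775·√7.3074)
   = [0.243448 + 0.653304] / 0.750144 = 1.195441
d₂ = d₁ − σ√T = 1.195441 − 0.750144 = 0.445297
N(d₁) = 0.884043,  N(d₂) = 0.671947,  e^(−rT) = 0.689391
E₀ = V₀·N(d₁) − D·e^(−rT)·N(d₂)
   = 231.6188·0.884043 − 181.5707·0.689391·0.671947 = 120.651056
B₀ = V₀ − E₀ = 231.6188 − 120.651056 = 110.967744
spread = −(1/T)·ln(B₀/D) − r = −(1/7.3074)·ln(110.967744/181.5707) − 0.0509 = 0.01648451

spread=0.0165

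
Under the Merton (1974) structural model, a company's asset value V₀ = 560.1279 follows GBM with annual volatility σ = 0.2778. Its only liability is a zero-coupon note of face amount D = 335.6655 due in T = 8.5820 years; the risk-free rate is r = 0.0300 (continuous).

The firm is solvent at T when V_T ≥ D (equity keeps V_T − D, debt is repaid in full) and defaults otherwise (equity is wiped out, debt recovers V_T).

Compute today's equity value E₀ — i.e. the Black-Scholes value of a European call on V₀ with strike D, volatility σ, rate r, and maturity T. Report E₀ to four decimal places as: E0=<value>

E0=327.8611

d₁ = [ln(V₀/D) + (r + σ²/2)T] / (σ√T)
   = [ln(560.1279/335.6655) + (0.0300 + 0.5·0.2778²)·8.5820] / (0.2778·√8.5820)
   = [0.512050 + 0.588609] / 0.813817 = 1.352465
d₂ = d₁ − σ√T = 1.352465 − 0.813817 = 0.538649
N(d₁) = 0.911887,  N(d₂) = 0.704935,  e^(−rT) = 0.773013
E₀ = V₀·N(d₁) − D·e^(−rT)·N(d₂)
   = 560.1279·0.911887 − 335.6655·0.773013·0.704935 = 327.861053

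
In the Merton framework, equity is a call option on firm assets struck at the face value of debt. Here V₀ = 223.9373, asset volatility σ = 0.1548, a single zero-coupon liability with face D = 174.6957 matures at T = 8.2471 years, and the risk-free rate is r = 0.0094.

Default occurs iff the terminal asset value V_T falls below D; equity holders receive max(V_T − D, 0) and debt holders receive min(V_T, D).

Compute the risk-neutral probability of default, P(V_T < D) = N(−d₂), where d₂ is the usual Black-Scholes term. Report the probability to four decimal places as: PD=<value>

PD=0.3048

d₁ = [ln(V₀/D) + (r + σ²/2)T] / (σ√T)
   = [ln(223.9373/174.6957) + (0.0094 + 0.5·0.1548²)·8.2471] / (0.1548·√8.2471)
   = [0.248320 + 0.176336] / 0.444551 = 0.955247
d₂ = d₁ − σ√T = 0.955247 − 0.444551 = 0.510696
risk-neutral PD = N(−d₂) = N(-0.510696) = 0.304782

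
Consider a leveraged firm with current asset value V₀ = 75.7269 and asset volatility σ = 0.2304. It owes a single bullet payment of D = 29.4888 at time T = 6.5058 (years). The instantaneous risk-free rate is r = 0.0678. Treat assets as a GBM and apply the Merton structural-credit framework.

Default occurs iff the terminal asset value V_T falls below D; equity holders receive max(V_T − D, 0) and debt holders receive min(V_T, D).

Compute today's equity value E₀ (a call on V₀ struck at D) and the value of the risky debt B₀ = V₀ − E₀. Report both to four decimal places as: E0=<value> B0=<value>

d₁ = [ln(V₀/D) + (r + σ²/2)T] / (σ√T)
   = [ln(75.7269/29.4888) + (0.0678 + 0.5·0.2304²)·6.5058] / (0.2304·√6.5058)
   = [0.943123 + 0.613771] / 0.587669 = 2.649269
d₂ = d₁ − σ√T = 2.649269 − 0.587669 = 2.061600
N(d₁) = 0.995967,  N(d₂) = 0.980377,  e^(−rT) = 0.643333
E₀ = V₀·N(d₁) − D·e^(−rT)·N(d₂)
   = 75.7269·0.995967 − 29.4888·0.643333·0.980377 = 56.822629
B₀ = V₀ − E₀ = 75.7269 − 56.822629 = 18.904271

E0=56.8226 B0=18.9043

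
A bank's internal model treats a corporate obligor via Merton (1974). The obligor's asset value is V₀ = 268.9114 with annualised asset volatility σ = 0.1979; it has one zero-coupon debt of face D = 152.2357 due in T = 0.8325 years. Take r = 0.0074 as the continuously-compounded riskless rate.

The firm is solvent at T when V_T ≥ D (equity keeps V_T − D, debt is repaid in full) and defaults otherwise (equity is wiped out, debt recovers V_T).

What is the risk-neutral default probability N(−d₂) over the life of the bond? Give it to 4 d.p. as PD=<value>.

d₁ = [ln(V₀/D) + (r + σ²/2)T] / (σ√T)
   = [ln(268.9114/152.2357) + (0.0074 + 0.5·0.1979²)·0.8325] / (0.1979·√0.8325)
   = [0.568952 + 0.022463] / 0.180567 = 3.275323
d₂ = d₁ − σ√T = 3.275323 − 0.180567 = 3.094756
risk-neutral PD = N(−d₂) = N(-3.094756) = 0.000985

PD=0.0010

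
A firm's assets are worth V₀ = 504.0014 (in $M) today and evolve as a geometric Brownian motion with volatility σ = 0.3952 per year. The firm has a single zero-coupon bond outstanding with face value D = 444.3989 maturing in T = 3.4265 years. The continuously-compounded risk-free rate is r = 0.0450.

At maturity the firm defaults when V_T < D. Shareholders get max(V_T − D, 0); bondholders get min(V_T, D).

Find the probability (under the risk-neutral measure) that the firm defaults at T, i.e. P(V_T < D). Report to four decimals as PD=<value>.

d₁ = [ln(V₀/D) + (r + σ²/2)T] / (σ√T)
   = [ln(504.0014/444.3989) + (0.0450 + 0.5·0.3952²)·3.4265] / (0.3952·√3.4265)
   = [0.125856 + 0.421773] / 0.731547 = 0.748591
d₂ = d₁ − σ√T = 0.748591 − 0.731547 = 0.017044
risk-neutral PD = N(−d₂) = N(-0.017044) = 0.493201

PD=0.4932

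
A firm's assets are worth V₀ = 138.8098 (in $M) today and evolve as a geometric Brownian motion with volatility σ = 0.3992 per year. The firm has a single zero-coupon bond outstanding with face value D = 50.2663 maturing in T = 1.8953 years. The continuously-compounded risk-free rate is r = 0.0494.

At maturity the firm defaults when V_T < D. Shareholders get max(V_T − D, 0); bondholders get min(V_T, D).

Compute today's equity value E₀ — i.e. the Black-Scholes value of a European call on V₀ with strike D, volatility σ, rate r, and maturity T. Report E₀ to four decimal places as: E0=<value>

d₁ = [ln(V₀/D) + (r + σ²/2)T] / (σ√T)
   = [ln(138.8098/50.2663) + (0.0494 + 0.5·0.3992²)·1.8953] / (0.3992·√1.8953)
   = [1.015770 + 0.244646] / 0.549578 = 2.293424
d₂ = d₁ − σ√T = 2.293424 − 0.549578 = 1.743845
N(d₁) = 0.989088,  N(d₂) = 0.959407,  e^(−rT) = 0.910622
E₀ = V₀·N(d₁) − D·e^(−rT)·N(d₂)
   = 138.8098·0.989088 − 50.2663·0.910622·0.959407 = 93.379642

E0=93.3796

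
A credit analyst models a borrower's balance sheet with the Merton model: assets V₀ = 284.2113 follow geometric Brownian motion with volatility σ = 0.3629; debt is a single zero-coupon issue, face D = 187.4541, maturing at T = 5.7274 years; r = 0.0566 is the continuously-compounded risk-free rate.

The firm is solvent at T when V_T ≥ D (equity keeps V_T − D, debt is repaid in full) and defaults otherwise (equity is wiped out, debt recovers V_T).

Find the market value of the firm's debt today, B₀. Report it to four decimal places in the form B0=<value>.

B0=117.9152

d₁ = [ln(V₀/D) + (r + σ²/2)T] / (σ√T)
   = [ln(284.2113/187.4541) + (0.0566 + 0.5·0.3629²)·5.7274] / (0.3629·√5.7274)
   = [0.416184 + 0.701310] / 0.868492 = 1.286706
d₂ = d₁ − σ√T = 1.286706 − 0.868492 = 0.418214
N(d₁) = 0.900902,  N(d₂) = 0.662105,  e^(−rT) = 0.723127
E₀ = V₀·N(d₁) − D·e^(−rT)·N(d₂)
   = 284.2113·0.900902 − 187.4541·0.723127·0.662105 = 166.296092
B₀ = V₀ − E₀ = 284.2113 − 166.296092 = 117.915208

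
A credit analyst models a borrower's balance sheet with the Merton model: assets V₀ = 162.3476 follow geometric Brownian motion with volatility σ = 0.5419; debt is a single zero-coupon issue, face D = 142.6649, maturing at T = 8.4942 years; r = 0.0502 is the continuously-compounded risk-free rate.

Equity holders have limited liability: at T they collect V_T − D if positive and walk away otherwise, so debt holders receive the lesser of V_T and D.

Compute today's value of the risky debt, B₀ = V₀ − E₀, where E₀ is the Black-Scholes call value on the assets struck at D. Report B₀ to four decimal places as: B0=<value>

d₁ = [ln(V₀/D) + (r + σ²/2)T] / (σ√T)
   = [ln(162.3476/142.6649) + (0.0502 + 0.5·0.5419²)·8.4942] / (0.5419·√8.4942)
   = [0.129241 + 1.673594] / 1.579357 = 1.141499
d₂ = d₁ − σ√T = 1.141499 − 1.579357 = -0.437858
N(d₁) = 0.873169,  N(d₂) = 0.330745,  e^(−rT) = 0.652849
E₀ = V₀·N(d₁) − D·e^(−rT)·N(d₂)
   = 162.3476·0.873169 − 142.6649·0.652849·0.330745 = 110.951755
B₀ = V₀ − E₀ = 162.3476 − 110.951755 = 51.395845

B0=51.3958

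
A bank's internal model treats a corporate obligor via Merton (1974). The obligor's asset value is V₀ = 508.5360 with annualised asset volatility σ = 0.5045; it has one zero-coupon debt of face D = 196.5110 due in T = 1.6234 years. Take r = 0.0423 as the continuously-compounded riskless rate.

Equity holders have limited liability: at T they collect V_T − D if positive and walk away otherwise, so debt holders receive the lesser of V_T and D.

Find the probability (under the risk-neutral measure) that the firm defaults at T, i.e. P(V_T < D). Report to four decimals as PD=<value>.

d₁ = [ln(V₀/D) + (r + σ²/2)T] / (σ√T)
   = [ln(508.5360/196.5110) + (0.0423 + 0.5·0.5045²)·1.6234] / (0.5045·√1.6234)
   = [0.950818 + 0.275264] / 0.642797 = 1.907416
d₂ = d₁ − σ√T = 1.907416 − 0.642797 = 1.264619
risk-neutral PD = N(−d₂) = N(-1.264619) = 0.103004

PD=0.1030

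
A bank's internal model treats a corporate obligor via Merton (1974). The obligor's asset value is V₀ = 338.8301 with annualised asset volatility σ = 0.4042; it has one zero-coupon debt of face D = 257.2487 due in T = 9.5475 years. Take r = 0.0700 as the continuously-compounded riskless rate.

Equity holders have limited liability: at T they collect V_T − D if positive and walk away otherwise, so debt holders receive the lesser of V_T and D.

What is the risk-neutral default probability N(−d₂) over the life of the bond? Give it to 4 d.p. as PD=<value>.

PD=0.4478

d₁ = [ln(V₀/D) + (r + σ²/2)T] / (σ√T)
   = [ln(338.8301/257.2487) + (0.0700 + 0.5·0.4042²)·9.5475] / (0.4042·√9.5475)
   = [0.275455 + 1.448249] / 1.248939 = 1.380135
d₂ = d₁ − σ√T = 1.380135 − 1.248939 = 0.131197
risk-neutral PD = N(−d₂) = N(-0.131197) = 0.447810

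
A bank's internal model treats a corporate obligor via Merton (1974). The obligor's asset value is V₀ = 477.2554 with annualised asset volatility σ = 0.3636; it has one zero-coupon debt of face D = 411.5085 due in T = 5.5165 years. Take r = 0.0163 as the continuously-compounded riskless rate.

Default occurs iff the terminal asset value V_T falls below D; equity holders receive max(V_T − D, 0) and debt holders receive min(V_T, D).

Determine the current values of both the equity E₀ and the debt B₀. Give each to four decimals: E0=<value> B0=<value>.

d₁ = [ln(V₀/D) + (r + σ²/2)T] / (σ√T)
   = [ln(477.2554/411.5085) + (0.0163 + 0.5·0.3636²)·5.5165] / (0.3636·√5.5165)
   = [0.148222 + 0.454573] / 0.853996 = 0.705853
d₂ = d₁ − σ√T = 0.705853 − 0.853996 = -0.148143
N(d₁) = 0.759860,  N(d₂) = 0.441115,  e^(−rT) = 0.914005
E₀ = V₀·N(d₁) − D·e^(−rT)·N(d₂)
   = 477.2554·0.759860 − 411.5085·0.914005·0.441115 = 196.734780
B₀ = V₀ − E₀ = 477.2554 − 196.734780 = 280.520620

E0=196.7348 B0=280.5206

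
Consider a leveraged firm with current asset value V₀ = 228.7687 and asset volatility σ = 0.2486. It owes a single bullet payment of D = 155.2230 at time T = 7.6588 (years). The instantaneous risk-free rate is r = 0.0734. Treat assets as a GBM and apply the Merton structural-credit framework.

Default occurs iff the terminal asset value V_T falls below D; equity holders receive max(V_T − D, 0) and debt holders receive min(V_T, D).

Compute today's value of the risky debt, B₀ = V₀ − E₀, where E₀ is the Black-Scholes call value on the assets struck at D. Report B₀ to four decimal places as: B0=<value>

B0=84.8833

d₁ = [ln(V₀/D) + (r + σ²/2)T] / (σ√T)
   = [ln(228.7687/155.2230) + (0.0734 + 0.5·0.2486²)·7.6588] / (0.2486·√7.6588)
   = [0.387849 + 0.798820] / 0.687989 = 1.724837
d₂ = d₁ − σ√T = 1.724837 − 0.687989 = 1.036848
N(d₁) = 0.957722,  N(d₂) = 0.850097,  e^(−rT) = 0.569979
E₀ = V₀·N(d₁) − D·e^(−rT)·N(d₂)
   = 228.7687·0.957722 − 155.2230·0.569979·0.850097 = 143.885408
B₀ = V₀ − E₀ = 228.7687 − 143.885408 = 84.883292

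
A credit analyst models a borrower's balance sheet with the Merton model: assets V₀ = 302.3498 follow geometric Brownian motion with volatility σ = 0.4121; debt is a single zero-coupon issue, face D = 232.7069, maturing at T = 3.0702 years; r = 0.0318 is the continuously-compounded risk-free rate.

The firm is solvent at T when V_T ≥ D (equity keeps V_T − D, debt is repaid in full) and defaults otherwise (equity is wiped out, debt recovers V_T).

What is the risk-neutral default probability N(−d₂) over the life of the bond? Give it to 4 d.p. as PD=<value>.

PD=0.4456

d₁ = [ln(V₀/D) + (r + σ²/2)T] / (σ√T)
   = [ln(302.3498/232.7069) + (0.0318 + 0.5·0.4121²)·3.0702] / (0.4121·√3.0702)
   = [0.261805 + 0.358333] / 0.722081 = 0.858820
d₂ = d₁ − σ√T = 0.858820 − 0.722081 = 0.136739
risk-neutral PD = N(−d₂) = N(-0.136739) = 0.445618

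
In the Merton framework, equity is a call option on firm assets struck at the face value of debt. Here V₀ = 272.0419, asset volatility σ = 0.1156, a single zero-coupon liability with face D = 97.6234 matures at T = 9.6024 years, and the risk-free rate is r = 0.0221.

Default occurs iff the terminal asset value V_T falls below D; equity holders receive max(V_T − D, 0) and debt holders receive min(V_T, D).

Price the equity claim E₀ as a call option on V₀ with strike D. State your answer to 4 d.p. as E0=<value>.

E0=193.0885

d₁ = [ln(V₀/D) + (r + σ²/2)T] / (σ√T)
   = [ln(272.0419/97.6234) + (0.0221 + 0.5·0.1156²)·9.6024] / (0.1156·√9.6024)
   = [1.024839 + 0.276373] / 0.358218 = 3.632456
d₂ = d₁ − σ√T = 3.632456 − 0.358218 = 3.274238
N(d₁) = 0.999860,  N(d₂) = 0.999470,  e^(−rT) = 0.808792
E₀ = V₀·N(d₁) − D·e^(−rT)·N(d₂)
   = 272.0419·0.999860 − 97.6234·0.808792·0.999470 = 193.088479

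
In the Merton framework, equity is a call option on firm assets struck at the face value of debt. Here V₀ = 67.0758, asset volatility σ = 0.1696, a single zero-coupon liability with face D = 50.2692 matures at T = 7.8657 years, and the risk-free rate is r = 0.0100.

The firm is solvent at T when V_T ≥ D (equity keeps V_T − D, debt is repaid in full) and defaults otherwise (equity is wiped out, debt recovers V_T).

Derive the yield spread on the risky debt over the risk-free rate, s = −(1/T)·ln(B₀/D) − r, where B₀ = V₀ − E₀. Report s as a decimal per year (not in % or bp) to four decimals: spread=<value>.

d₁ = [ln(V₀/D) + (r + σ²/2)T] / (σ√T)
   = [ln(67.0758/50.2692) + (0.0100 + 0.5·0.1696²)·7.8657] / (0.1696·√7.8657)
   = [0.288431 + 0.191782] / 0.475658 = 1.009577
d₂ = d₁ − σ√T = 1.009577 − 0.475658 = 0.533919
N(d₁) = 0.843651,  N(d₂) = 0.703301,  e^(−rT) = 0.924357
E₀ = V₀·N(d₁) − D·e^(−rT)·N(d₂)
   = 67.0758·0.843651 − 50.2692·0.924357·0.703301 = 23.908487
B₀ = V₀ − E₀ = 67.0758 − 23.908487 = 43.167313
spread = −(1/T)·ln(B₀/D) − r = −(1/7.8657)·ln(43.167313/50.2692) − 0.0100 = 0.00936369

spread=0.0094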